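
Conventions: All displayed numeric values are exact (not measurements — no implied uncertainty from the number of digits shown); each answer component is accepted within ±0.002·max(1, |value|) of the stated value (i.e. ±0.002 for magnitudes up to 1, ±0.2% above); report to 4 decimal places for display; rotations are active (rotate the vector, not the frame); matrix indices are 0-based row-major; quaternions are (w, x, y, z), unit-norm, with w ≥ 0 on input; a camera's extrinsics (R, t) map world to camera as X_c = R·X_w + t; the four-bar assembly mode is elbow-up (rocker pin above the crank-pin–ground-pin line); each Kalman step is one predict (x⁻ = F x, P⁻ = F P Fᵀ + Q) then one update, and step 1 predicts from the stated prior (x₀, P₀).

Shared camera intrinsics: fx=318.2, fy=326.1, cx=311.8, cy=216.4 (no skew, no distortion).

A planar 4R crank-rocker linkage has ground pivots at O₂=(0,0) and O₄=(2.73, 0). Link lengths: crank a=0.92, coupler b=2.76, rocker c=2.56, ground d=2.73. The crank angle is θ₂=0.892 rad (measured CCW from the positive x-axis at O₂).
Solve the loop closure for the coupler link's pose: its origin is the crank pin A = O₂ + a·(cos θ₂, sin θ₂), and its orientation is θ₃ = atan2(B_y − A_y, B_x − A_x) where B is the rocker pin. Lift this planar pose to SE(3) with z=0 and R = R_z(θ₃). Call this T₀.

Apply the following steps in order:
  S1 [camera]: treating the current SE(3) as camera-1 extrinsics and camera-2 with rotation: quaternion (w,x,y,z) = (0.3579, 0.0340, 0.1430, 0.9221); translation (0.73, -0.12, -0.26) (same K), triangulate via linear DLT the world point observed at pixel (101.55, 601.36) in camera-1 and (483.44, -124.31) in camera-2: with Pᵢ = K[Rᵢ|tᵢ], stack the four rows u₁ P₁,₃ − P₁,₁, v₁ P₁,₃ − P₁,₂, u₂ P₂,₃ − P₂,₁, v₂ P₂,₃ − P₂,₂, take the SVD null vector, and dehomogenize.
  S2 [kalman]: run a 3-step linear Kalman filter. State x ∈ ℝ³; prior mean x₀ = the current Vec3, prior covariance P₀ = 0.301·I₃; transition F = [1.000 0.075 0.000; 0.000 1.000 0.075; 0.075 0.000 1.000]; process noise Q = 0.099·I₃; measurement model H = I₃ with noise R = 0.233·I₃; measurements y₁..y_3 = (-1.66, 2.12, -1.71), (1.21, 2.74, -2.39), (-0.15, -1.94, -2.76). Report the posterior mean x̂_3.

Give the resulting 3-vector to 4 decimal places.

source (fourbar_fk): coupler pose = R=[0.7447 -0.6674 0.0000; 0.6674 0.7447 0.0000; 0.0000 0.0000 1.0000], t=(0.5776, 0.7161, 0.0000)
after S1 (triangulate): (-0.6094, 1.1849, 1.0095)
after S2 (kf_track): (-0.0250, 0.1336, -2.2124)

result = (-0.0250, 0.1336, -2.2124)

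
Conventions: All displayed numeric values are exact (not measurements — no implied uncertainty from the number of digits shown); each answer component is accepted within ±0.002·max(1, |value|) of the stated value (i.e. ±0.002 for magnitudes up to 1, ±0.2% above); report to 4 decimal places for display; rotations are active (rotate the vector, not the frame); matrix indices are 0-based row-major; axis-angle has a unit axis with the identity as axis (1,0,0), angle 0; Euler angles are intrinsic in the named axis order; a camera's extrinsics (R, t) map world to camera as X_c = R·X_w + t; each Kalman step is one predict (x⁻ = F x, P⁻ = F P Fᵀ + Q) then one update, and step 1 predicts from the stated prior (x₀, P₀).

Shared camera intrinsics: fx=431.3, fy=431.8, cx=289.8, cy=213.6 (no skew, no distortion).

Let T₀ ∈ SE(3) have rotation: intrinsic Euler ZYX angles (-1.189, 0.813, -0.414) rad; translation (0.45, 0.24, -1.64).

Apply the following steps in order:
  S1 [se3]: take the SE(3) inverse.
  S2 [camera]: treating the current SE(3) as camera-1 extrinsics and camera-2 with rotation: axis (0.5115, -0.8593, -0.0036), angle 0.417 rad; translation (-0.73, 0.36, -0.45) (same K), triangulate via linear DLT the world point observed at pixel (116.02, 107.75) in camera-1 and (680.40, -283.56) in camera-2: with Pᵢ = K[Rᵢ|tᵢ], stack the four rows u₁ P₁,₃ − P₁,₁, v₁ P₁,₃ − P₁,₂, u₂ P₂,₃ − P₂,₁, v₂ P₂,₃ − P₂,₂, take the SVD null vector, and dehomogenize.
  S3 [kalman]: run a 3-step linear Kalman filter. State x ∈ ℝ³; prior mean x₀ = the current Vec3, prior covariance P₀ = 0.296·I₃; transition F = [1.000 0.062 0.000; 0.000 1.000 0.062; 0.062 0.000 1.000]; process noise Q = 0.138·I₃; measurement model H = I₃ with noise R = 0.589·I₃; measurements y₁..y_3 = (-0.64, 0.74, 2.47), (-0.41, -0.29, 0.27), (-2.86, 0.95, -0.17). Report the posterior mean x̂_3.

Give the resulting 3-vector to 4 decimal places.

after S1 (invert_se3): R=[0.2561 -0.6378 -0.7264; 0.7407 0.6123 -0.2765; 0.6211 -0.4672 0.6293], t=(-1.1534, -0.9337, 0.8646)
after S2 (triangulate): (1.1549, -0.5152, 0.4344)
after S3 (kf_track): (-1.0743, 0.3038, 0.4661)

result = (-1.0743, 0.3038, 0.4661)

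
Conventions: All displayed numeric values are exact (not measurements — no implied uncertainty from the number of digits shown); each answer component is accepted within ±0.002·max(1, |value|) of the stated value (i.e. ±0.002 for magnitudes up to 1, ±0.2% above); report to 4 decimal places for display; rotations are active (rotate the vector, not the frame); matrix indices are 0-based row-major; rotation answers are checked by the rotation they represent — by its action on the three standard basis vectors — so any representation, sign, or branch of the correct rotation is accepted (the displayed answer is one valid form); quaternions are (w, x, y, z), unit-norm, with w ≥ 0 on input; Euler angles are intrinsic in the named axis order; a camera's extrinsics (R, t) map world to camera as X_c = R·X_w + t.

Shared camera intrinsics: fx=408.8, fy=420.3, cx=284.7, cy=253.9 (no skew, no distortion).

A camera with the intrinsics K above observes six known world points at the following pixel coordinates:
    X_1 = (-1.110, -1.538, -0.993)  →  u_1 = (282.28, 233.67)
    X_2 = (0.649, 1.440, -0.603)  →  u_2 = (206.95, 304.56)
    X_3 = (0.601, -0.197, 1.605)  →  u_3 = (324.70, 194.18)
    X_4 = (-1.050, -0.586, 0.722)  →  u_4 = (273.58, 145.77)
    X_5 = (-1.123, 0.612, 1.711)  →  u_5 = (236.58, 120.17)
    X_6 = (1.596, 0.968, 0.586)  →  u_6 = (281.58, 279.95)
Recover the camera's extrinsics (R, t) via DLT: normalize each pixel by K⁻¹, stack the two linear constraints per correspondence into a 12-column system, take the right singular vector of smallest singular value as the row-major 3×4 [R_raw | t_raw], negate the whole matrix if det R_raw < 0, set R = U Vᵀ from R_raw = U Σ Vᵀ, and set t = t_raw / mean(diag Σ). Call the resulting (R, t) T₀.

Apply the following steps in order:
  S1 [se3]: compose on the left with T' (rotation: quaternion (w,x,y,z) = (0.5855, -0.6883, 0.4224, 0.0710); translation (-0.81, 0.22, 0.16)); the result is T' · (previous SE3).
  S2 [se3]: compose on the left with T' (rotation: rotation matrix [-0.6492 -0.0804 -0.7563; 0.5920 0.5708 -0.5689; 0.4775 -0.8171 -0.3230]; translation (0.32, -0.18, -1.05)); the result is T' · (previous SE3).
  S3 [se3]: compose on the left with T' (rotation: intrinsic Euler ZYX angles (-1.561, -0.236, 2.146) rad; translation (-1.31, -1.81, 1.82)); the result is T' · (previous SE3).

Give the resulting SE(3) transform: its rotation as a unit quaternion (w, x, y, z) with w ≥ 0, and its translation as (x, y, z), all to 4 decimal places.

rotation (quat) = (0.4692, -0.0918, -0.6245, -0.6176), translation = (-0.1155, -0.2685, 7.9967)

source (pnp_recover): camera pose = R=[0.5128 -0.7860 0.3454; 0.6321 0.0734 -0.7714; 0.5809 0.6139 0.5345], t=(-0.3200, -0.1400, 6.0402)
after S1 (compose_se3): R=[0.1351 -0.3028 0.9434; 0.2744 0.9264 0.2580; -0.9521 0.2240 0.2082], t=(1.4777, 5.6040, -1.3842)
after S2 (compose_se3): R=[0.6103 -0.0473 -0.7907; 0.7782 0.2221 0.5874; 0.1478 -0.9739 0.1724], t=(-0.0432, 4.6812, -4.4765)
after S3 (compose_se3): R=[-0.5429 0.6942 -0.4726; -0.4649 0.2203 0.8575; 0.6994 0.6852 0.2031], t=(-0.1155, -0.2685, 7.9967)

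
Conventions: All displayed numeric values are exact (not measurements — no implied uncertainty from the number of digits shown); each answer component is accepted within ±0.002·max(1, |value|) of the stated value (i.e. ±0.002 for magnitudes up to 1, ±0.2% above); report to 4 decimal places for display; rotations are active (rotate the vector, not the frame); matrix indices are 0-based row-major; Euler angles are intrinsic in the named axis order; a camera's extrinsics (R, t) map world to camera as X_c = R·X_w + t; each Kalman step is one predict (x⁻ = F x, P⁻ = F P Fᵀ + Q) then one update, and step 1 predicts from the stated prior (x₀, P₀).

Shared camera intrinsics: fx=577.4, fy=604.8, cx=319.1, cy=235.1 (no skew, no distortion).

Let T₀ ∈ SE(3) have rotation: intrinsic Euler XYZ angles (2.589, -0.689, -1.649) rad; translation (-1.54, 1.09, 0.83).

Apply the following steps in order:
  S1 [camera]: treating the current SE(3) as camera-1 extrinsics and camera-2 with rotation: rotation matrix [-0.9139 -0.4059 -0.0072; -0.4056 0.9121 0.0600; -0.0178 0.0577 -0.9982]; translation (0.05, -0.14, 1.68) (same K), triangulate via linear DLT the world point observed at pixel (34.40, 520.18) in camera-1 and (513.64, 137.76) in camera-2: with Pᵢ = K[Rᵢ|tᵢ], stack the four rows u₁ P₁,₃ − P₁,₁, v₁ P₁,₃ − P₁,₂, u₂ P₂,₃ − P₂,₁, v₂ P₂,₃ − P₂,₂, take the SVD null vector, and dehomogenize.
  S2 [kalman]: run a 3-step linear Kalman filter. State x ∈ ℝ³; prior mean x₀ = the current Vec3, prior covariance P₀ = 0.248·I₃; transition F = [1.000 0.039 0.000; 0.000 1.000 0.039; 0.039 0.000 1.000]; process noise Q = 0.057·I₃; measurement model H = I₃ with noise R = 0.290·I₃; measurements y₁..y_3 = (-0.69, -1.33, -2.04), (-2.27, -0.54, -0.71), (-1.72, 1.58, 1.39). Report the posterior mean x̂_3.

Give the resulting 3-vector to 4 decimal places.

after S1 (triangulate): (-0.7391, -0.6062, -1.2544)
after S2 (kf_track): (-1.4793, 0.0617, -0.2910)

result = (-1.4793, 0.0617, -0.2910)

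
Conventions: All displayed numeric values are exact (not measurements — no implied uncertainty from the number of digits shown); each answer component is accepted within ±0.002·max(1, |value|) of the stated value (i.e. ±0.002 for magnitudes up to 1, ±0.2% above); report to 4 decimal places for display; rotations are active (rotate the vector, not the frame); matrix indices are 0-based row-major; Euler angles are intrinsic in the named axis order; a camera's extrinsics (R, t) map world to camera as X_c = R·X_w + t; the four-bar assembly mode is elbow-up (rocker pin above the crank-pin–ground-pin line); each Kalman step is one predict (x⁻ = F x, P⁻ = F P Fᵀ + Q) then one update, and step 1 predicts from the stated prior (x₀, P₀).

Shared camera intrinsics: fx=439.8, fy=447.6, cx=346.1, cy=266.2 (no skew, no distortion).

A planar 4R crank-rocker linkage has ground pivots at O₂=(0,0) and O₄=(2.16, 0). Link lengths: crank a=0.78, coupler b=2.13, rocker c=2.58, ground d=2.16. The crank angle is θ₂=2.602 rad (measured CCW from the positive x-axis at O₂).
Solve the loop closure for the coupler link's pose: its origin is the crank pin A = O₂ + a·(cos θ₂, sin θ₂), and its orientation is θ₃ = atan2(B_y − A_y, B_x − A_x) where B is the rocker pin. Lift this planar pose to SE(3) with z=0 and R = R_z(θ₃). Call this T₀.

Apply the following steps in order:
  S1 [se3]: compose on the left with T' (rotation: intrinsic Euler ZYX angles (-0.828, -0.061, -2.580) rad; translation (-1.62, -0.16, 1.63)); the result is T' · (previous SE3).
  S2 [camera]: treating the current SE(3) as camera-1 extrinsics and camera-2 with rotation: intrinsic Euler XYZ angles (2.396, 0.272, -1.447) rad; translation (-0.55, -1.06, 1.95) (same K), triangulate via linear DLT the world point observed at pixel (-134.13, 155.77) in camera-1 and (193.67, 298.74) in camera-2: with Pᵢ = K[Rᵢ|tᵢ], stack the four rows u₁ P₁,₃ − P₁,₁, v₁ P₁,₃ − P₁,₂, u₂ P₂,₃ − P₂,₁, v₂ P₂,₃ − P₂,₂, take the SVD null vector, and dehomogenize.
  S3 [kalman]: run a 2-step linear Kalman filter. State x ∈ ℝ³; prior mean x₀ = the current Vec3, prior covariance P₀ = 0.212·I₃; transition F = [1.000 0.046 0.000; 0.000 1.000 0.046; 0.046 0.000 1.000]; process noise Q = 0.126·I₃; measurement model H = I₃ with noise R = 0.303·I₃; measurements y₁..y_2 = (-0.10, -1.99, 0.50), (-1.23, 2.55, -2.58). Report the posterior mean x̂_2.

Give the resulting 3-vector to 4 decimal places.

result = (-0.5809, 0.6319, -1.5144)

source (fourbar_fk): coupler pose = R=[0.6135 -0.7897 0.0000; 0.7897 0.6135 0.0000; 0.0000 0.0000 1.0000], t=(-0.6692, 0.4008, 0.0000)
after S1 (compose_se3): R=[-0.0609 -0.9021 0.4272; -0.9220 0.2148 0.3222; -0.3824 -0.3742 -0.8448], t=(-2.3128, 0.0930, 1.3762)
after S2 (triangulate): (0.2282, -0.0588, -1.7003)
after S3 (kf_track): (-0.5809, 0.6319, -1.5144)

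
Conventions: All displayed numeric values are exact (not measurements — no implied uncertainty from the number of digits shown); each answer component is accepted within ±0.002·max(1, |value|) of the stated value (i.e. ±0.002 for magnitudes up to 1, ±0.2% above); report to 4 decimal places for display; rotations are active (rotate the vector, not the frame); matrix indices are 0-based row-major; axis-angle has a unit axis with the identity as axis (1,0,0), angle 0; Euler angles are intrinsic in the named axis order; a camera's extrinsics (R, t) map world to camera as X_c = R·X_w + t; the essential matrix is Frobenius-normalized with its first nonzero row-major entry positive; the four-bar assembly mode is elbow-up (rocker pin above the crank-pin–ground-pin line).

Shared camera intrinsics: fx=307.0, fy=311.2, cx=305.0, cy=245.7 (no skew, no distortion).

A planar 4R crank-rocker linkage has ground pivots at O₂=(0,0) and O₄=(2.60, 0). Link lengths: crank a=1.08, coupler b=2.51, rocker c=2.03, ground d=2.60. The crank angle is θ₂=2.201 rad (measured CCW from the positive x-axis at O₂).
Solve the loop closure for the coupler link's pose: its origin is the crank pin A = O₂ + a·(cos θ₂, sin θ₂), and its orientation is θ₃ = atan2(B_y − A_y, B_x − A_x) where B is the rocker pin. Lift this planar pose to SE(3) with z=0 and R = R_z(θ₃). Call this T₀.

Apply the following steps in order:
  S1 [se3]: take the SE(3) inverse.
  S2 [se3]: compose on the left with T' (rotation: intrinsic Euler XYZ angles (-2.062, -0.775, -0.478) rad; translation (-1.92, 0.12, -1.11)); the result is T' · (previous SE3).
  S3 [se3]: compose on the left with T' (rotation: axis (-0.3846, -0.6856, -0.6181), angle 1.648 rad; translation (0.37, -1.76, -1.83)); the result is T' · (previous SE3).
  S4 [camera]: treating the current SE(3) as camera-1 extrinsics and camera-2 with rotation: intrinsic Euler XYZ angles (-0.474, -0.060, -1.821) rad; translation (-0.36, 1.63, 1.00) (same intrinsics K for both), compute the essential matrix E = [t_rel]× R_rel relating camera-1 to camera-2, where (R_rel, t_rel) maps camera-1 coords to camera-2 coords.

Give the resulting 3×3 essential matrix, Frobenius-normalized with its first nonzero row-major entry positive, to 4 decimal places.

matrix = [0.5927 0.2218 -0.0416; -0.2204 -0.2500 0.1226; -0.3003 0.4962 -0.3678]

source (fourbar_fk): coupler pose = R=[0.9269 -0.3753 0.0000; 0.3753 0.9269 0.0000; 0.0000 0.0000 1.0000], t=(-0.6365, 0.8725, 0.0000)
after S1 (invert_se3): R=[0.9269 0.3753 0.0000; -0.3753 0.9269 0.0000; 0.0000 0.0000 1.0000], t=(0.2624, -1.0476, 0.0000)
after S2 (compose_se3): R=[0.4646 0.5427 -0.6997; 0.7596 0.1619 0.6300; 0.4552 -0.8242 -0.3370], t=(-2.0978, 0.4621, -0.1012)
after S3 (compose_se3): R=[0.5274 0.5427 0.6537; 0.5539 -0.8030 0.2198; 0.6442 0.2462 -0.7242], t=(0.6569, -0.9497, -3.8012)
after S4 (essential): [0.5927 0.2218 -0.0416; -0.2204 -0.2500 0.1226; -0.3003 0.4962 -0.3678]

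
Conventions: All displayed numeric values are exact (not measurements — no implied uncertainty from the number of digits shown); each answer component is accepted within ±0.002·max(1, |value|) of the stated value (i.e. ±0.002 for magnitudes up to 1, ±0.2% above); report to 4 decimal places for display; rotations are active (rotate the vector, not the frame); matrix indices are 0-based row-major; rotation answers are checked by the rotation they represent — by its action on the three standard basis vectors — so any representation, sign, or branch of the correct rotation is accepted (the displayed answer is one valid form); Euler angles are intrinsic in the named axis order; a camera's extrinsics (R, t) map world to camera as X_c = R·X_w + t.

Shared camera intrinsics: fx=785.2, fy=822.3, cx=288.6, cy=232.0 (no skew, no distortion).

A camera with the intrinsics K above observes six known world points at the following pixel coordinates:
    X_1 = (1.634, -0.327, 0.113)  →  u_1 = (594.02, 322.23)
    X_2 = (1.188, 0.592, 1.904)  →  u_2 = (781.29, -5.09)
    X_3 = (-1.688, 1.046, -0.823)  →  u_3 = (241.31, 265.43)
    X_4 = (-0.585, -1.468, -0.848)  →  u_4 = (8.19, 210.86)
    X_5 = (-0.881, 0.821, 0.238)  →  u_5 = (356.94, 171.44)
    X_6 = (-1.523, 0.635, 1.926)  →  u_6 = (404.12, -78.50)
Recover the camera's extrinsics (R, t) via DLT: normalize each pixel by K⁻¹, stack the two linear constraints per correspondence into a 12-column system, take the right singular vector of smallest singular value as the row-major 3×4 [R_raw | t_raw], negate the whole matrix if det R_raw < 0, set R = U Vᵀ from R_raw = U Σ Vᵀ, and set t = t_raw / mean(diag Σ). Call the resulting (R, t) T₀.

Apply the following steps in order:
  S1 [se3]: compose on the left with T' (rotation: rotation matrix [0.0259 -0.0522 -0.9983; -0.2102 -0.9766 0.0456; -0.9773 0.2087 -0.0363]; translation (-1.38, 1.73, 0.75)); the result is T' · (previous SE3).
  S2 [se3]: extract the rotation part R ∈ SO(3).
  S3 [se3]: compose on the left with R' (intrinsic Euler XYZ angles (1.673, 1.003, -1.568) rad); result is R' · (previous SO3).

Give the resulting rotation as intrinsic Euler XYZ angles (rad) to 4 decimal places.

rotation (euler_xyz) = (-1.5908, -0.1753, 2.3290)

source (pnp_recover): camera pose = R=[0.5808 0.6368 0.5071; 0.3958 0.3234 -0.8595; -0.7113 0.6999 -0.0642], t=(0.3500, -0.1200, 4.3499)
after S1 (compose_se3): R=[0.7045 -0.6991 0.1221; -0.5411 -0.4178 0.7298; -0.4592 -0.5803 -0.6726], t=(-5.7072, 1.9720, 0.2251)
after S2 (rot_of_se3): [0.7045 -0.6991 0.1221; -0.5411 -0.4178 0.7298; -0.4592 -0.5803 -0.6726]
after S3 (compose_so3): [-0.6771 -0.7150 -0.1744; -0.1345 -0.1128 0.9845; -0.7235 0.6900 -0.0197]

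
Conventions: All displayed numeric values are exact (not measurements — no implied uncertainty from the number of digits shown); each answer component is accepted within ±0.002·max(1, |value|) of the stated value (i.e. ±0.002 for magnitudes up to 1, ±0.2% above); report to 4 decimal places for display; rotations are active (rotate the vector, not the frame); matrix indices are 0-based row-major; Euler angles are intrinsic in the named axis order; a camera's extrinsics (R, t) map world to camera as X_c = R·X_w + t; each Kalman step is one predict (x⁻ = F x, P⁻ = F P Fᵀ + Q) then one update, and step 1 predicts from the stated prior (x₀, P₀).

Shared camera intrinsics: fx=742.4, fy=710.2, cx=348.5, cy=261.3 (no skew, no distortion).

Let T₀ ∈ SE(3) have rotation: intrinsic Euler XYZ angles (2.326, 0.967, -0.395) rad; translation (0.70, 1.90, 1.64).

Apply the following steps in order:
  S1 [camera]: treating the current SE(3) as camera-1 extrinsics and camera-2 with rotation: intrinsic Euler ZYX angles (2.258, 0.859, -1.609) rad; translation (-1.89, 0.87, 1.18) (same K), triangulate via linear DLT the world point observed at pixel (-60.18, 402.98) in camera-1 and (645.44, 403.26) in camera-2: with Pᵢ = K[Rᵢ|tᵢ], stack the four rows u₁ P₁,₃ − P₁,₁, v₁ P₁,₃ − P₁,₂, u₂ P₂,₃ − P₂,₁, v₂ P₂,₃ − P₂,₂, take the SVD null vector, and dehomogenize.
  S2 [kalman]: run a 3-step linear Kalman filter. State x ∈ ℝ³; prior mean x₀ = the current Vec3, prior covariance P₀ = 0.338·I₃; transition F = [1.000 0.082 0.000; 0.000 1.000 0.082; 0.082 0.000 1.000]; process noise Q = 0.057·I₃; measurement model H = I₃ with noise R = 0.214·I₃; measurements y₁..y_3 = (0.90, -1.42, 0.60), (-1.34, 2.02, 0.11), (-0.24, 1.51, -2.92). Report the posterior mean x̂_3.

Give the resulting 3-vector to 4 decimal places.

after S1 (triangulate): (-1.9904, 1.0871, -1.7501)
after S2 (kf_track): (-0.4806, 0.9826, -1.2973)

result = (-0.4806, 0.9826, -1.2973)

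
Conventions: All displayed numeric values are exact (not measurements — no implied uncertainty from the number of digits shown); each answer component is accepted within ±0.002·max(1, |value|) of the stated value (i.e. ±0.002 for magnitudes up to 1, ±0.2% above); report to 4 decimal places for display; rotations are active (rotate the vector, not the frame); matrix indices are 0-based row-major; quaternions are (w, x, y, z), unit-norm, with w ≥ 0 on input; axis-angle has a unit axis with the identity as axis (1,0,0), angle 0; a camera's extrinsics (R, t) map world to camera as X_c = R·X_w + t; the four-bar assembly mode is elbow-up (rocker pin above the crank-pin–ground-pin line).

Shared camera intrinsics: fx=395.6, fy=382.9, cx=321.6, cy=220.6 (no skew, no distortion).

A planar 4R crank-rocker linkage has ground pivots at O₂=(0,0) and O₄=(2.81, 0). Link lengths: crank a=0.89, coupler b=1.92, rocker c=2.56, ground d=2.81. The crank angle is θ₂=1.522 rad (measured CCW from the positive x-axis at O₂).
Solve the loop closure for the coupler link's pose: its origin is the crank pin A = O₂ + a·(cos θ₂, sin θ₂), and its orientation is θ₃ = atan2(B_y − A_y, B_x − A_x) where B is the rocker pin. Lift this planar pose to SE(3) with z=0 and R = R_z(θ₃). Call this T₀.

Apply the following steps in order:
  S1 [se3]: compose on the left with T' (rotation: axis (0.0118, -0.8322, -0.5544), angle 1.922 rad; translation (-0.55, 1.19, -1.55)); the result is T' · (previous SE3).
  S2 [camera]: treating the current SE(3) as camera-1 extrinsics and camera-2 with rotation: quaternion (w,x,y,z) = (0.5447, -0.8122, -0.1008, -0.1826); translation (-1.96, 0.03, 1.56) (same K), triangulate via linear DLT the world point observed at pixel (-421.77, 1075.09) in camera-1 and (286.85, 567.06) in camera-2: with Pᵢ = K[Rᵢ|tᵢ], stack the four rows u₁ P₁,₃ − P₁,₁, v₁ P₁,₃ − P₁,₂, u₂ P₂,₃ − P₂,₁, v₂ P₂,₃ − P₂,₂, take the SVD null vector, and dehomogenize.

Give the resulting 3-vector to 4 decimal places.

result = (1.8197, -0.7240, 1.9450)

source (fourbar_fk): coupler pose = R=[0.7408 -0.6717 0.0000; 0.6717 0.7408 0.0000; 0.0000 0.0000 1.0000], t=(0.0434, 0.8889, 0.0000)
after S1 (compose_se3): R=[0.0860 0.6068 -0.7902; -0.0013 0.7932 0.6090; 0.9963 -0.0514 0.0690], t=(-0.1139, 1.6884, -0.9554)
after S2 (triangulate): (1.8197, -0.7240, 1.9450)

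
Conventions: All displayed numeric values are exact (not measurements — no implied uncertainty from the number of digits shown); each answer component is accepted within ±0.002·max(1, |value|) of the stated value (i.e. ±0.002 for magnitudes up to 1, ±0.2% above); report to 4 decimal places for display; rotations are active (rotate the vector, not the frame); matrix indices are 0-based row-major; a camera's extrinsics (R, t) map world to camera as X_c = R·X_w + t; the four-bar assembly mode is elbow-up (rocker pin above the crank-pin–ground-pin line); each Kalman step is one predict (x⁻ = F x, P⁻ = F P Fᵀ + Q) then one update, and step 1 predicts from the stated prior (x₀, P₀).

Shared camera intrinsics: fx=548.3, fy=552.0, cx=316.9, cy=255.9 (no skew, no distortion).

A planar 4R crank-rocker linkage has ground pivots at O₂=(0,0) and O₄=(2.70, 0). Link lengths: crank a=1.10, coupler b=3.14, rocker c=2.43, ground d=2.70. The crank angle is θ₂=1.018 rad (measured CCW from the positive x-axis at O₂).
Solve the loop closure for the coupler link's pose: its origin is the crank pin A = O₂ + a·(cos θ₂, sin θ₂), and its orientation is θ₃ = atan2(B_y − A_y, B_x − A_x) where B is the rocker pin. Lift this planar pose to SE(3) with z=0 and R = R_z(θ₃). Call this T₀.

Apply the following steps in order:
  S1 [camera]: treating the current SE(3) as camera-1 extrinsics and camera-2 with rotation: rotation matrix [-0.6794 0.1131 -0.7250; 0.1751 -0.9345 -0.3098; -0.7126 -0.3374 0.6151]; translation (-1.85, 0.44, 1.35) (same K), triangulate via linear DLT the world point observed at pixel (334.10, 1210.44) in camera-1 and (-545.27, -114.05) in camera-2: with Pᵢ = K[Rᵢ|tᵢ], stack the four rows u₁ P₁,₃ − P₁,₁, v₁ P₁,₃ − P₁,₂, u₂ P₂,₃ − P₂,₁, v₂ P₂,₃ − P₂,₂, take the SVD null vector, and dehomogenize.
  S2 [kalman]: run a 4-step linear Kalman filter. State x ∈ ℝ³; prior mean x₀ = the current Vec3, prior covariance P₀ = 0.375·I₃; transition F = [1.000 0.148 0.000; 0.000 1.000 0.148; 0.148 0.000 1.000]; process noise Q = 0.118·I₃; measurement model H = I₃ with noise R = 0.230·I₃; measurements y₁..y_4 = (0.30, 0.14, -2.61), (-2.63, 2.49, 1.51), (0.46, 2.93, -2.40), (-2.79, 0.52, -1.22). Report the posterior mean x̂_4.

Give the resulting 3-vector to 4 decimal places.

result = (-1.4259, 1.1994, -1.3203)

source (fourbar_fk): coupler pose = R=[0.8962 -0.4437 0.0000; 0.4437 0.8962 0.0000; 0.0000 0.0000 1.0000], t=(0.5776, 0.9362, 0.0000)
after S1 (triangulate): (0.0209, 1.2590, 1.1992)
after S2 (kf_track): (-1.4259, 1.1994, -1.3203)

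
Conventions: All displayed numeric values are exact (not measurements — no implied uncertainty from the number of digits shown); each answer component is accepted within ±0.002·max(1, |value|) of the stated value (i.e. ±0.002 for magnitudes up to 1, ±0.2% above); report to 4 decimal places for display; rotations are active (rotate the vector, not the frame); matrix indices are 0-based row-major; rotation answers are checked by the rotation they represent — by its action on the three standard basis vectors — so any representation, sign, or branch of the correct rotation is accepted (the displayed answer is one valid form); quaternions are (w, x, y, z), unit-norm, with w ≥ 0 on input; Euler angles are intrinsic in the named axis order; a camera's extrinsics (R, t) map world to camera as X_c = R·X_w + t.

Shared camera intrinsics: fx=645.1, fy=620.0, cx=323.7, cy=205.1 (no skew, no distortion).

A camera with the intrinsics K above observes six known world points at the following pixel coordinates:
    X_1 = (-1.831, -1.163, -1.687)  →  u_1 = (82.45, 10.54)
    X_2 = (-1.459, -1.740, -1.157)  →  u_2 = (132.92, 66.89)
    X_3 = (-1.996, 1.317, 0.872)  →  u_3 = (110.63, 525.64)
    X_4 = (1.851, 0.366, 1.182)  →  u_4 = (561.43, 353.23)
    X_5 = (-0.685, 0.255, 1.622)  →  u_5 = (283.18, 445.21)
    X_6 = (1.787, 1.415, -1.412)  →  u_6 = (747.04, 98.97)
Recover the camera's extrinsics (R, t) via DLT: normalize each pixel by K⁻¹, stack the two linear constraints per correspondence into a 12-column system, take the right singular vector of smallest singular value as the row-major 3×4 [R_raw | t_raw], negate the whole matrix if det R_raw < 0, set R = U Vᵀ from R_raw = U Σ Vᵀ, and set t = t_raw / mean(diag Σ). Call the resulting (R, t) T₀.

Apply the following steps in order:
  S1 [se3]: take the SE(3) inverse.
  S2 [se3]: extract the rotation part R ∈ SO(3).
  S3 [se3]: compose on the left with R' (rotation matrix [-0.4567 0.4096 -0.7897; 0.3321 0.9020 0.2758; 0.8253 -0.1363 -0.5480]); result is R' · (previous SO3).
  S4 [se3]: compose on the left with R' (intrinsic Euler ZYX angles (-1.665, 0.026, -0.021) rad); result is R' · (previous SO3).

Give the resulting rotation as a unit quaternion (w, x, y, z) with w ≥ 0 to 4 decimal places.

source (pnp_recover): camera pose = R=[0.9362 0.3496 -0.0368; -0.0984 0.3609 0.9274; 0.3375 -0.8646 0.3722], t=(0.2900, 0.3200, 4.9700)
after S1 (invert_se3): R=[0.9362 -0.0984 0.3375; 0.3496 0.3609 -0.8646; -0.0368 0.9274 0.3722], t=(-1.9175, 4.0801, -2.1362)
after S2 (rot_of_se3): [0.9362 -0.0984 0.3375; 0.3496 0.3609 -0.8646; -0.0368 0.9274 0.3722]
after S3 (compose_so3): [-0.2553 -0.5396 -0.8023; 0.6161 0.5486 -0.5651; 0.7451 -0.6386 0.1924]
after S4 (compose_so3): [0.6511 0.5851 -0.4835; 0.1757 0.5035 0.8459; 0.7384 -0.6357 0.2250]

rotation (quat) = (0.7713, -0.4802, -0.3961, -0.1327)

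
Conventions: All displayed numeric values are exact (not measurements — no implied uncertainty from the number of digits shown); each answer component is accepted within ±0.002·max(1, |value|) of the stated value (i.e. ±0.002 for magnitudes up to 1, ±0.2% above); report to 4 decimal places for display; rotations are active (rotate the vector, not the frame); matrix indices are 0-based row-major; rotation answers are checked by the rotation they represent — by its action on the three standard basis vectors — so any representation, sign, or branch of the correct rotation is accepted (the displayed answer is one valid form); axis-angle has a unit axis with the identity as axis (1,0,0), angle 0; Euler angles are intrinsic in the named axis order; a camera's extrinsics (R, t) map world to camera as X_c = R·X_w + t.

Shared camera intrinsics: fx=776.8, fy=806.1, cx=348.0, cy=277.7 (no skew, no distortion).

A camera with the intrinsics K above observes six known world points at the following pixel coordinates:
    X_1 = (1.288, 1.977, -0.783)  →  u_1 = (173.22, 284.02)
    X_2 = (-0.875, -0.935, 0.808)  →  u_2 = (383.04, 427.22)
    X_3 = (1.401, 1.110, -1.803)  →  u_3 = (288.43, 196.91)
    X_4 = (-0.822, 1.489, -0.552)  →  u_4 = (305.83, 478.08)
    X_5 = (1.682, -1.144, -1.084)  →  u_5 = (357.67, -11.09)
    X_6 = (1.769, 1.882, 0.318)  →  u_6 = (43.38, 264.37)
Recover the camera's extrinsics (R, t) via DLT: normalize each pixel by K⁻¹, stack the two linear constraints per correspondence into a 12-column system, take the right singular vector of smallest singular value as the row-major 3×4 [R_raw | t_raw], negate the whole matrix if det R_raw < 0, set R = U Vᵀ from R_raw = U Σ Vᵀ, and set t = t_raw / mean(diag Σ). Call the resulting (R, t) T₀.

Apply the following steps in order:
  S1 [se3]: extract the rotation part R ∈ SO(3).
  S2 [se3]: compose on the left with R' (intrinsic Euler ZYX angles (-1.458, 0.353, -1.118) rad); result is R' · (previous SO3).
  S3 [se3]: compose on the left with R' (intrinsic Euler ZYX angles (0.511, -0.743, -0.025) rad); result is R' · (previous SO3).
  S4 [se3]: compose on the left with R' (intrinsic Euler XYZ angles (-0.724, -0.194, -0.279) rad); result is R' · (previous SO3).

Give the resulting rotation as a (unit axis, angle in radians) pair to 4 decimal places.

rotation (axis_angle) = ((-0.1449, -0.9891, 0.0273), 2.8690)

source (pnp_recover): camera pose = R=[-0.5490 -0.5522 -0.6275; -0.8143 0.5226 0.2525; 0.1885 0.6496 -0.7366], t=(-0.3200, 0.2700, 5.1297)
after S1 (rot_of_se3): [-0.5490 -0.5522 -0.6275; -0.8143 0.5226 0.2525; 0.1885 0.6496 -0.7366]
after S2 (compose_so3): [-0.2118 0.7420 -0.6360; 0.2109 0.6702 0.7116; 0.9543 0.0166 -0.2985]
after S3 (compose_so3): [-0.8107 0.1489 -0.5663; -0.1854 0.8520 0.4895; 0.5554 0.5018 -0.6631]
after S4 (compose_so3): [-0.9219 0.2740 -0.2740; 0.2887 0.9573 -0.0139; 0.2585 -0.0919 -0.9616]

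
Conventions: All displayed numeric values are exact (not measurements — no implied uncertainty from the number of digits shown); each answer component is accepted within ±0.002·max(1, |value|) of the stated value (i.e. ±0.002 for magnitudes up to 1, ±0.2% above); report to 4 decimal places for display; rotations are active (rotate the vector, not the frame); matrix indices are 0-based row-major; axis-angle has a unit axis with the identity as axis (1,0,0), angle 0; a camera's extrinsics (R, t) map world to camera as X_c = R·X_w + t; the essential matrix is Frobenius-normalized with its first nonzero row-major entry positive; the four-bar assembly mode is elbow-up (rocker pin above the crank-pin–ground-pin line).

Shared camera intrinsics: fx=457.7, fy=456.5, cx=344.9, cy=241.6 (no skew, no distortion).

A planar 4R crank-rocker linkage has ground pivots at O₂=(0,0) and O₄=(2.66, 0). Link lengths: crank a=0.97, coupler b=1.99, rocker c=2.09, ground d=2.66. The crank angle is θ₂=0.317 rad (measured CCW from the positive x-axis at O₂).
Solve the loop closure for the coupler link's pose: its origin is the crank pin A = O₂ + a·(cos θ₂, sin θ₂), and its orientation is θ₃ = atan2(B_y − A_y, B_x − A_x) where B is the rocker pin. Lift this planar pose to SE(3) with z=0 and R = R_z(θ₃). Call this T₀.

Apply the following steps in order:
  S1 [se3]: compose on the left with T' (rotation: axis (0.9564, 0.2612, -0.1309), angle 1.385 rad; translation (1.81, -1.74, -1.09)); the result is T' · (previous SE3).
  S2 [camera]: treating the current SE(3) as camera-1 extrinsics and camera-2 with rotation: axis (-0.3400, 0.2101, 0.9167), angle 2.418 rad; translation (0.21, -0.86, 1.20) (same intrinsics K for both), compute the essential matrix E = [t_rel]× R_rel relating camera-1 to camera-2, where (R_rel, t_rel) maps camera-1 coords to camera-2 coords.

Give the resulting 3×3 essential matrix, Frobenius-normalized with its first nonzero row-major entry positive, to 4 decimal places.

matrix = [0.1928 0.6630 0.1347; -0.0429 -0.0269 -0.1717; -0.0945 0.1788 -0.6575]

source (fourbar_fk): coupler pose = R=[0.5377 -0.8432 0.0000; 0.8432 0.5377 0.0000; 0.0000 0.0000 1.0000], t=(0.9217, 0.3024, 0.0000)
after S1 (compose_se3): R=[0.7804 -0.6058 0.1546; 0.2430 0.0660 -0.9678; 0.5761 0.7929 0.1987], t=(2.7680, -1.5982, -1.1449)
after S2 (essential): [0.1928 0.6630 0.1347; -0.0429 -0.0269 -0.1717; -0.0945 0.1788 -0.6575]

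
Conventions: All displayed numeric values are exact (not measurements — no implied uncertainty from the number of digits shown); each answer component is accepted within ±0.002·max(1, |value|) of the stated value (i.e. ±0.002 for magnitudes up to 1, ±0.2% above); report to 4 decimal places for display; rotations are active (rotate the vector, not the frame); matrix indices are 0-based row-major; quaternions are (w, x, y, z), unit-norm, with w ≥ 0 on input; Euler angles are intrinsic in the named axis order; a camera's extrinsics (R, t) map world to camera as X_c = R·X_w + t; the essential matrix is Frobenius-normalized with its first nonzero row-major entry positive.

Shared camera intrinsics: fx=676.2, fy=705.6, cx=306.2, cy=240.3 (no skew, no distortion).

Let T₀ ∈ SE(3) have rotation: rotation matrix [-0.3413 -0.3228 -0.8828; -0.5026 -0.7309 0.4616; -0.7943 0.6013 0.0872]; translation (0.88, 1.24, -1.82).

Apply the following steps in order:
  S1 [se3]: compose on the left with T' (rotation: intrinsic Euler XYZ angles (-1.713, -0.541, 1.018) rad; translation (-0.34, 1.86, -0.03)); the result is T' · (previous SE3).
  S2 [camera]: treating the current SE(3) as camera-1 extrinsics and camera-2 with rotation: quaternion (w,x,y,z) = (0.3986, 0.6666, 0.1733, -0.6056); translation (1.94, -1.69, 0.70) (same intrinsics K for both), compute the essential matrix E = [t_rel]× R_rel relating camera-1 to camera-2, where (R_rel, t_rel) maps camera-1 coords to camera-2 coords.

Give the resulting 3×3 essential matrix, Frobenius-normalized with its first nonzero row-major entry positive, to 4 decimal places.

matrix = [0.3024 -0.3703 0.2939; 0.3200 -0.2400 0.1800; 0.5514 0.3045 -0.3095]

after S1 (compose_se3): R=[0.6221 0.0783 -0.7790; -0.4687 0.8343 -0.2905; 0.6271 0.5458 0.5557], t=(0.0888, -0.1852, -1.1515)
after S2 (essential): [0.3024 -0.3703 0.2939; 0.3200 -0.2400 0.1800; 0.5514 0.3045 -0.3095]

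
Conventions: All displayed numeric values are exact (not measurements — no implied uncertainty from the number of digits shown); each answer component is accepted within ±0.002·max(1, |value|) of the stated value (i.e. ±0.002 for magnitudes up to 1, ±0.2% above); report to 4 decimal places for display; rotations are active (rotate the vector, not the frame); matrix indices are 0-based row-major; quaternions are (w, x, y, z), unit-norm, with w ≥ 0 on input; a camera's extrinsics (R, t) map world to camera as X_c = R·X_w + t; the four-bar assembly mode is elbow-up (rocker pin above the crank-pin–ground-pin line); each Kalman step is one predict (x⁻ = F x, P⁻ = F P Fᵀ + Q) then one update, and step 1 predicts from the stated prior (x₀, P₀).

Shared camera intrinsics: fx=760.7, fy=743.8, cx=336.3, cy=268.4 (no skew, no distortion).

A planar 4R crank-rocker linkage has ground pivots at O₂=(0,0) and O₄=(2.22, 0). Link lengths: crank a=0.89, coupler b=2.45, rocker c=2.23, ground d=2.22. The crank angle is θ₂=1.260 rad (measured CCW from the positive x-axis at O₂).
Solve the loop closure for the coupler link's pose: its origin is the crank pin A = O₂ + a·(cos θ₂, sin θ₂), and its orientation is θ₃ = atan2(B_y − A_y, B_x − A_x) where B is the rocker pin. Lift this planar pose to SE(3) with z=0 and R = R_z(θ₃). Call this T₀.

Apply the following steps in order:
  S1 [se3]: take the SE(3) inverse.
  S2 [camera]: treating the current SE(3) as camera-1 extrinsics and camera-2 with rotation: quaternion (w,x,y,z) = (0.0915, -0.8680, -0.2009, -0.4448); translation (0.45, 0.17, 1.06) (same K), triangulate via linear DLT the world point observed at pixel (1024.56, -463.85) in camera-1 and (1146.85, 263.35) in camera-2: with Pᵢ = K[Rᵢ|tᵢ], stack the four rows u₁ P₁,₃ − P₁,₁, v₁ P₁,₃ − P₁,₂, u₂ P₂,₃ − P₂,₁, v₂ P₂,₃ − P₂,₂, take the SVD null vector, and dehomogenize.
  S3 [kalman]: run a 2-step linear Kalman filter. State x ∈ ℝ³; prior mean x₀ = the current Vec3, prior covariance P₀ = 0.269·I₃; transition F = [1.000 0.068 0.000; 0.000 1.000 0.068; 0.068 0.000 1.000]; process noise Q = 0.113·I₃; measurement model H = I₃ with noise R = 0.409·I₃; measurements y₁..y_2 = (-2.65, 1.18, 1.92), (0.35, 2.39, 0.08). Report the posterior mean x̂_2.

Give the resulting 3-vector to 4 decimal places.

result = (-0.2268, 1.5987, 0.7220)

source (fourbar_fk): coupler pose = R=[0.8259 -0.5638 0.0000; 0.5638 0.8259 0.0000; 0.0000 0.0000 1.0000], t=(0.2722, 0.8474, 0.0000)
after S1 (invert_se3): R=[0.8259 0.5638 0.0000; -0.5638 0.8259 0.0000; 0.0000 0.0000 1.0000], t=(-0.7025, -0.5464, 0.0000)
after S2 (triangulate): (0.9667, 0.6858, 0.5333)
after S3 (kf_track): (-0.2268, 1.5987, 0.7220)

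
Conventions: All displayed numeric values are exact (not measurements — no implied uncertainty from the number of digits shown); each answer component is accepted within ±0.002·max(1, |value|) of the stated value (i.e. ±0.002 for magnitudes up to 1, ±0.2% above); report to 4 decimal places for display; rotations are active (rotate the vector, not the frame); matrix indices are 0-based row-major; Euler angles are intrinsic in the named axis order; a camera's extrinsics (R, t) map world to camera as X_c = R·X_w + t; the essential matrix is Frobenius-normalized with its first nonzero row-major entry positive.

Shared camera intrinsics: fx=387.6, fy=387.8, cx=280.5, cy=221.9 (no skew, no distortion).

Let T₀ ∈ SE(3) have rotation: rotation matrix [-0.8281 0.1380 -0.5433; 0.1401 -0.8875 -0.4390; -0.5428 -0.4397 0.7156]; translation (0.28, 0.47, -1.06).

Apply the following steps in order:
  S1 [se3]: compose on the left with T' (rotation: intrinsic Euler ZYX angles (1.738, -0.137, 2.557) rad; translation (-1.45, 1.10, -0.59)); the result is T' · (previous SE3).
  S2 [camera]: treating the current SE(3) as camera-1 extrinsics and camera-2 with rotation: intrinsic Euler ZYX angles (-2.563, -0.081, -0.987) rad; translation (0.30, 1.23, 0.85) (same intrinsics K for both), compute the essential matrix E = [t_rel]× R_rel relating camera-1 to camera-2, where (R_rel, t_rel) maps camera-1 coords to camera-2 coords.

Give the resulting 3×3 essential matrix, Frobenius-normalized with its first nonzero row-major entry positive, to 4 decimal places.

after S1 (compose_se3): R=[-0.0316 -0.9946 0.0989; -0.9107 -0.0122 -0.4129; 0.4119 -0.1031 -0.9054], t=(-1.6605, 1.1874, 0.5809)
after S2 (essential): [0.1394 0.5859 0.3685; 0.0808 -0.3654 0.5700; -0.0143 0.1335 -0.1358]

matrix = [0.1394 0.5859 0.3685; 0.0808 -0.3654 0.5700; -0.0143 0.1335 -0.1358]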